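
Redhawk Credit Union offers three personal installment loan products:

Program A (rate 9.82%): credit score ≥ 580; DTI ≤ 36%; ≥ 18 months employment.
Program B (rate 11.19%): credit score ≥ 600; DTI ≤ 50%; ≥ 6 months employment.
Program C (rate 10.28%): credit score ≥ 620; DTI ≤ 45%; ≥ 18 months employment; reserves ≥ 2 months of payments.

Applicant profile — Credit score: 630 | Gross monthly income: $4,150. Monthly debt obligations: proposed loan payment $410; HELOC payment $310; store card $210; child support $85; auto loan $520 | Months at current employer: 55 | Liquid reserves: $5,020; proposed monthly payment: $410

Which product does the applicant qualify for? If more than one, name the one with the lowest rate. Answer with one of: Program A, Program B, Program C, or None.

Total debts = (410 + 310 + 210 + 85 + 520) = 1,535; DTI = 1,535/4,150 = 37%.
Reserves = 5,020/410 = 12.2 months.
Program A: score 630 ≥ 580; DTI 37% > 36%; employment 55 ≥ 18 mo → does not qualify.
Program B: score 630 ≥ 600; DTI 37% ≤ 50%; employment 55 ≥ 6 mo → qualifies.
Program C: score 630 ≥ 620; DTI 37% ≤ 45%; employment 55 ≥ 18 mo; reserves 12.2 ≥ 2 mo → qualifies.
Qualifying: Program B, Program C. Lowest rate is 10.28% → Program C.

Program C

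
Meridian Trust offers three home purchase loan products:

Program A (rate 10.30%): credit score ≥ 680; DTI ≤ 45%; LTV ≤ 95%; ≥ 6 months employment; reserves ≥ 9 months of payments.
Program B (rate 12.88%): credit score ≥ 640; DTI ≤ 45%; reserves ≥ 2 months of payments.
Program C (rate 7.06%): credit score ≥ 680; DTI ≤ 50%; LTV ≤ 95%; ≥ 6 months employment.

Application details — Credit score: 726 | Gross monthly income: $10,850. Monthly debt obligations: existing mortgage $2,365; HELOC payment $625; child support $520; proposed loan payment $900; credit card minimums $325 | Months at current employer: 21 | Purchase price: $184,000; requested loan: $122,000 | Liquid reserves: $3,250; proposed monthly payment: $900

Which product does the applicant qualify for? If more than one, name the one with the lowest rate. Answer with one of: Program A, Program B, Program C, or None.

Total debts = (2,365 + 625 + 520 + 900 + 325) = 4,735; DTI = 4,735/10,850 = 43.6%.
LTV = 122,000/184,000 = 66.3%.
Reserves = 3,250/900 = 3.6 months.
Program A: score 726 ≥ 680; DTI 43.6% ≤ 45%; LTV 66.3% ≤ 95%; employment 21 ≥ 6 mo; reserves 3.6 < 9 mo → does not qualify.
Program B: score 726 ≥ 640; DTI 43.6% ≤ 45%; reserves 3.6 ≥ 2 mo → qualifies.
Program C: score 726 ≥ 680; DTI 43.6% ≤ 50%; LTV 66.3% ≤ 95%; employment 21 ≥ 6 mo → qualifies.
Qualifying: Program B, Program C. Lowest rate is 7.06% → Program C.

Program C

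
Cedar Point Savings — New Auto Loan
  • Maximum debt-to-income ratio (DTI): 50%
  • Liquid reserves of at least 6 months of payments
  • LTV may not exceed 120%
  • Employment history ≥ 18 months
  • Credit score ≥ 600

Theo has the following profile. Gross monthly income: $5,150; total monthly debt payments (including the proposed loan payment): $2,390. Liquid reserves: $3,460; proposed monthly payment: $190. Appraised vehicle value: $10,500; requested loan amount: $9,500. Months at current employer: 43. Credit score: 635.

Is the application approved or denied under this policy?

Approved

Debt-to-income = 2,390/5,150 = 46.4% — meets 50% limit
Liquid reserves cover 3,460/190 = 18.2 months — ≥ 6 required
LTV = 9,500/10,500 = 90.5% ≤ 120%
Employment 43 ≥ 18 months
Credit score 635 ≥ 600 (meets)
All criteria satisfied.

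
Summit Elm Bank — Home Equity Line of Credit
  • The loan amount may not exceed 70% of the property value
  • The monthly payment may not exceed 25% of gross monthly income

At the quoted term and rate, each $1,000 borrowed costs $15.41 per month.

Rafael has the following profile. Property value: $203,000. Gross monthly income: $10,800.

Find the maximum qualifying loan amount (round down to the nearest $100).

Payment cap: 25% × $10,800 = $2,700/month.
At $15.41 per $1,000, that supports 2,700/15.41 × 1,000 ≈ $175,210 → $175,200.
LTV cap: 70% × $203,000 = $142,100 → $142,100.
Binding constraint: loan-to-value.

$142,100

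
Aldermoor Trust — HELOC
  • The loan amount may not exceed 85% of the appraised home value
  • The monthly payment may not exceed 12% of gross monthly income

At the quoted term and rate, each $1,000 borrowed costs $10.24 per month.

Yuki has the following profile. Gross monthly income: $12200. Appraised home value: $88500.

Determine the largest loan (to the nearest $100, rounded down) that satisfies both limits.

$75,200

Payment cap: 12% × $12,200 = $1,464/month.
At $10.24 per $1,000, that supports 1,464/10.24 × 1,000 ≈ $142,968 → $142,900.
LTV cap: 85% × $88,500 = $75,225 → $75,200.
Binding constraint: loan-to-value.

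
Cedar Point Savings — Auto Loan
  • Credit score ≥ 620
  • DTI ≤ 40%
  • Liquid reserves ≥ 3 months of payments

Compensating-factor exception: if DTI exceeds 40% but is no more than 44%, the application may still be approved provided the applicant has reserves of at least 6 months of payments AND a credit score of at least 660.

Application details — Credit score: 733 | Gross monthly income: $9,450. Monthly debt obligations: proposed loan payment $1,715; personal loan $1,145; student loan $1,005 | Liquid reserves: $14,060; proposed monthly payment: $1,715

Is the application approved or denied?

Credit score 733 ≥ 620 (meets base)
Total debts = (1,715 + 1,145 + 1,005) = 3,865. DTI: 3,865 ÷ 9,450 = 40.9%, over the 40% base limit.
Reserves = 14,060/1,715 = 8.2 months ≥ 3
40.9% falls in the override range (40%–44%), so the compensating-factor test applies.
Override check — reserves: 8.2 mo (ok); score: 733 (ok).
Both compensating conditions met → exception applies.

Approved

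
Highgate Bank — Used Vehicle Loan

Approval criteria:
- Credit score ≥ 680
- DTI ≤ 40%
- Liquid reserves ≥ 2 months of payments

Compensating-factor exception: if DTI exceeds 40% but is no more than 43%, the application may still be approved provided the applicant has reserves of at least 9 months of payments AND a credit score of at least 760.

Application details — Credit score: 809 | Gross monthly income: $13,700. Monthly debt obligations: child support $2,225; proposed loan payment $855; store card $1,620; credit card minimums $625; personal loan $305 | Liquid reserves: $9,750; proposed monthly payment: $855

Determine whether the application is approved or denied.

Approved

Credit score 809 ≥ 680 (meets base)
Total debts = (2,225 + 855 + 1,620 + 625 + 305) = 5,630. DTI = 5,630/13,700 = 41.1% > 40% — standard DTI limit exceeded.
Liquid reserves cover 9,750/855 = 11.4 months — ≥ 2 required
DTI 41.1% is within the 40%–43% exception band; checking compensating factors.
Override check — reserves: 11.4 mo (ok); score: 809 (ok).
Both override conditions satisfied; DTI exception granted.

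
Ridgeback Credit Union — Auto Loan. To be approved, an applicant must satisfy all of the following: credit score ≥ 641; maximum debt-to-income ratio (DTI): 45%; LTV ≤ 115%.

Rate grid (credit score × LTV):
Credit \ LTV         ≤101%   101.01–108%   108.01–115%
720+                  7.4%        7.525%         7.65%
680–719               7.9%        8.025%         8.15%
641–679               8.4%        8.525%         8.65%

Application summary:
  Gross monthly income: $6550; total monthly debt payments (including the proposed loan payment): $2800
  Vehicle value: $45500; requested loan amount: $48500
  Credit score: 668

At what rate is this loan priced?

8.525%

Credit score 668 ≥ 641; DTI: 2,800 ÷ 6,550 = 42.7%, within the 45% cap
LTV: 48,500 ÷ 45,500 = 106.6%, within 115% cap
Score 668 is in the 641–679 band; LTV 106.6% is in the 101.01–108% band → 8.525%.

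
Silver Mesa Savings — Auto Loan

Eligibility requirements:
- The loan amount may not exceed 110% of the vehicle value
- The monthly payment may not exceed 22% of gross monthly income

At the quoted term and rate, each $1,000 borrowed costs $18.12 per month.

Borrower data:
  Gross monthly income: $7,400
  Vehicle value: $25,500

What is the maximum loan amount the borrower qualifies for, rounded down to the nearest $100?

Payment cap: 22% × $7,400 = $1,628/month.
At $18.12 per $1,000, that supports 1,628/18.12 × 1,000 ≈ $89,845 → $89,800.
LTV cap: 110% × $25,500 = $28,050 → $28,000.
Binding constraint: loan-to-value.

$28,000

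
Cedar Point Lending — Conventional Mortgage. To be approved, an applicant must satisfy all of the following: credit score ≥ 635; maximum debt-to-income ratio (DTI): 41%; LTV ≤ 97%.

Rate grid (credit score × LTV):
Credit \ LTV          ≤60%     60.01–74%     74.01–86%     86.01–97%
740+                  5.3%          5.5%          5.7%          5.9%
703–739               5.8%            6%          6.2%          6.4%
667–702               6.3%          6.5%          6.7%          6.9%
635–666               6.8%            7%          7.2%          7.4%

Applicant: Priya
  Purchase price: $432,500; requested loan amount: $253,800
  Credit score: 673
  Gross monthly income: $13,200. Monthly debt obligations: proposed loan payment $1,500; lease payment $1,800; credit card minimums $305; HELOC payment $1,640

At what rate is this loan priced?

6.3%

Credit score 673 ≥ 635; Total monthly debts = (1,500 + 1,800 + 305 + 1,640) = 5,245. Debt-to-income = 5,245/13,200 = 39.7% — meets 41% limit
LTV: 253,800 ÷ 432,500 = 58.7%, within 97% cap
Row: 673 falls in 667–702. Column: 58.7% falls in ≤60%. Rate = 6.3%.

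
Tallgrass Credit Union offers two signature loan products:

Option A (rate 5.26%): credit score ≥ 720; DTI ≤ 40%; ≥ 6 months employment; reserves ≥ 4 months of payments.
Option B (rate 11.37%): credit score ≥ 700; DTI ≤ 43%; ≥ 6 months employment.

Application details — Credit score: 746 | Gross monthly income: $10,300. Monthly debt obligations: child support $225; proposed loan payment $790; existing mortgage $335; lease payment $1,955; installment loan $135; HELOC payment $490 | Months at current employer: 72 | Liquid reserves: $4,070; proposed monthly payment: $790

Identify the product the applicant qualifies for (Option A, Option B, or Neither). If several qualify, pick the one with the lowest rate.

Option A

Total debts = (225 + 790 + 335 + 1,955 + 135 + 490) = 3,930; DTI = 3,930/10,300 = 38.2%.
Reserves = 4,070/790 = 5.2 months.
Option A: score 746 ≥ 720; DTI 38.2% ≤ 40%; employment 72 ≥ 6 mo; reserves 5.2 ≥ 4 mo → qualifies.
Option B: score 746 ≥ 700; DTI 38.2% ≤ 43%; employment 72 ≥ 6 mo → qualifies.
Qualifying: Option A, Option B. Lowest rate is 5.26% → Option A.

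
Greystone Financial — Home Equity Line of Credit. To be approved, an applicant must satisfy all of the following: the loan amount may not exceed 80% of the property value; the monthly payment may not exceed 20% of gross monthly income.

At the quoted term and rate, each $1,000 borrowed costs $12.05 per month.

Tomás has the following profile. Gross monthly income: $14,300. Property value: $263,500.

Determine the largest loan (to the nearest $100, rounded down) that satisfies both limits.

$210,800

Payment cap: 20% × $14,300 = $2,860/month.
At $12.05 per $1,000, that supports 2,860/12.05 × 1,000 ≈ $237,344 → $237,300.
LTV cap: 80% × $263,500 = $210,800 → $210,800.
Binding constraint: loan-to-value.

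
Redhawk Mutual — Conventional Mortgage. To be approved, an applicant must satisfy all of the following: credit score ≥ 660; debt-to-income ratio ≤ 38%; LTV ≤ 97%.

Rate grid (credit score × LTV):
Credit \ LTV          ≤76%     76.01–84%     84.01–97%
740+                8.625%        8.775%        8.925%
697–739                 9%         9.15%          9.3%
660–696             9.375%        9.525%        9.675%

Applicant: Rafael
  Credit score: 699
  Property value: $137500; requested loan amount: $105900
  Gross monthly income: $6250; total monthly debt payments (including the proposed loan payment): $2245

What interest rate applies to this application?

Credit score 699 ≥ 660; DTI: 2,245 ÷ 6,250 = 35.9%, within the 38% cap
Loan-to-value = 105,900/137,500 = 77% — pass (97% max)
Score 699 is in the 697–739 band; LTV 77% is in the 76.01–84% band → 9.15%.

9.15%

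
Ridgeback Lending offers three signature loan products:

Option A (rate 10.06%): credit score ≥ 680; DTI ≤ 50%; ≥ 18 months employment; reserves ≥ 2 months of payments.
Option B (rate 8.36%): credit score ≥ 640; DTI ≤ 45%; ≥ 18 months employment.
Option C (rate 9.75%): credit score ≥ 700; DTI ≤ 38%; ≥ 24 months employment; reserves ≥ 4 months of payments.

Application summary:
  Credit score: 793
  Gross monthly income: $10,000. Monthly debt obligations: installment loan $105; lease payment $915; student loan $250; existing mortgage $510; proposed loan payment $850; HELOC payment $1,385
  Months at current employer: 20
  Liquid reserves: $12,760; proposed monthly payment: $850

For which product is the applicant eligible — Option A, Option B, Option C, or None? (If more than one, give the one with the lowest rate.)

Option B

Total debts = (105 + 915 + 250 + 510 + 850 + 1,385) = 4,015; DTI = 4,015/10,000 = 40.1%.
Reserves = 12,760/850 = 15.0 months.
Option A: score 793 ≥ 680; DTI 40.1% ≤ 50%; employment 20 ≥ 18 mo; reserves 15.0 ≥ 2 mo → qualifies.
Option B: score 793 ≥ 640; DTI 40.1% ≤ 45%; employment 20 ≥ 18 mo → qualifies.
Option C: score 793 ≥ 700; DTI 40.1% > 38%; employment 20 < 24 mo; reserves 15.0 ≥ 4 mo → does not qualify.
Qualifying: Option A, Option B. Lowest rate is 8.36% → Option B.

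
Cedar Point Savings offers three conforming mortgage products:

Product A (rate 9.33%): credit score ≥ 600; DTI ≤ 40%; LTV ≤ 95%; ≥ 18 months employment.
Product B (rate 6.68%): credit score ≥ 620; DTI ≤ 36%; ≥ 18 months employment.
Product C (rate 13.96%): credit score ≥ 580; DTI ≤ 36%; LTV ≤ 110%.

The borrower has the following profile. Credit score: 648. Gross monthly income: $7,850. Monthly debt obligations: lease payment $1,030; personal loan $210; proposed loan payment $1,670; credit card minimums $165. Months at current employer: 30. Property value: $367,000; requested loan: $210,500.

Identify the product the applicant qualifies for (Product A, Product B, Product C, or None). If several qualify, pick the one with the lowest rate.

Product A

Total debts = (1,030 + 210 + 1,670 + 165) = 3,075; DTI = 3,075/7,850 = 39.2%.
LTV = 210,500/367,000 = 57.4%.
Product A: score 648 ≥ 600; DTI 39.2% ≤ 40%; LTV 57.4% ≤ 95%; employment 30 ≥ 18 mo → qualifies.
Product B: score 648 ≥ 620; DTI 39.2% > 36%; employment 30 ≥ 18 mo → does not qualify.
Product C: score 648 ≥ 580; DTI 39.2% > 36%; LTV 57.4% ≤ 110% → does not qualify.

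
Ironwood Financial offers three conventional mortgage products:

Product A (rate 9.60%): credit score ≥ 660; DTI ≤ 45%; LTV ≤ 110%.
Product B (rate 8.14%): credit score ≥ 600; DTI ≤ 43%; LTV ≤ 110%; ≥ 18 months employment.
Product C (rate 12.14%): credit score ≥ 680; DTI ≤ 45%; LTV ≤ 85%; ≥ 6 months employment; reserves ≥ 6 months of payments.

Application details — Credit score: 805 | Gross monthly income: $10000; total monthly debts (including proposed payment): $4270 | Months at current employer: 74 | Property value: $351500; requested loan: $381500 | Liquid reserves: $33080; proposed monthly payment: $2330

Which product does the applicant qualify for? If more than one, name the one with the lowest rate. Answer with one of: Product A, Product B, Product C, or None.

DTI = 4,270/10,000 = 42.7%.
LTV = 381,500/351,500 = 108.5%.
Reserves = 33,080/2,330 = 14.2 months.
Product A: score 805 ≥ 660; DTI 42.7% ≤ 45%; LTV 108.5% ≤ 110% → qualifies.
Product B: score 805 ≥ 600; DTI 42.7% ≤ 43%; LTV 108.5% ≤ 110%; employment 74 ≥ 18 mo → qualifies.
Product C: score 805 ≥ 680; DTI 42.7% ≤ 45%; LTV 108.5% > 85%; employment 74 ≥ 6 mo; reserves 14.2 ≥ 6 mo → does not qualify.
Qualifying: Product A, Product B. Lowest rate is 8.14% → Product B.

Product B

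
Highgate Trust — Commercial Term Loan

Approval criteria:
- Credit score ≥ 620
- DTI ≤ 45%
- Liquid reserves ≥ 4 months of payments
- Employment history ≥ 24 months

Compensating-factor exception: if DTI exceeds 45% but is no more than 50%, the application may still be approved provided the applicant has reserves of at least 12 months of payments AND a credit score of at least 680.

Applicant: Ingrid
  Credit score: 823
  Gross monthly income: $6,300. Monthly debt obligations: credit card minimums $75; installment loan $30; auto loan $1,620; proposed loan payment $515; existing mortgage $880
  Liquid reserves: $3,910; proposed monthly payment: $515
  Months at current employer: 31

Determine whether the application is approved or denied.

Credit score 823 ≥ 620 (meets base)
Total debts = (75 + 30 + 1,620 + 515 + 880) = 3,120. DTI: 3,120 ÷ 6,300 = 49.5%, over the 45% base limit.
Liquid reserves cover 3,910/515 = 7.6 months — ≥ 4 required
Employment 31 ≥ 24 months
49.5% falls in the override range (45%–50%), so the compensating-factor test applies.
Reserves 7.6 < 12 months; credit score 823 ≥ 680.
Compensating-factor requirement not fully met.

Denied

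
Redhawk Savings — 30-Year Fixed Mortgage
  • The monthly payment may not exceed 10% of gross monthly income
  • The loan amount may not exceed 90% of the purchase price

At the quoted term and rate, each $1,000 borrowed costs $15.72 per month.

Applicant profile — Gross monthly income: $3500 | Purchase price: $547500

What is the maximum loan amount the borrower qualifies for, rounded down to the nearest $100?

$22,200

Payment cap: 10% × $3,500 = $350/month.
At $15.72 per $1,000, that supports 350/15.72 × 1,000 ≈ $22,264 → $22,200.
LTV cap: 90% × $547,500 = $492,750 → $492,700.
Binding constraint: payment-to-income.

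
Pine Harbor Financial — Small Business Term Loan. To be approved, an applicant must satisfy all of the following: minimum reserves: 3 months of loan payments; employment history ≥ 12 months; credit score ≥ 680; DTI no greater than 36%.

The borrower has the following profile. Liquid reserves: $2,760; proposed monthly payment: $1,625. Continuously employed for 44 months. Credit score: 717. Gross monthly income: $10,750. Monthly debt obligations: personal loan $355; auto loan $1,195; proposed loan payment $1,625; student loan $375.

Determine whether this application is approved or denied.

Denied

Reserves = 2,760/1,625 = 1.7 months < 3
Employment 44 ≥ 12 months
Credit score 717 ≥ 680 (meets)
Total monthly debts = (355 + 1,195 + 1,625 + 375) = 3,550. Debt-to-income = 3,550/10,750 = 33% — meets 36% limit
Fails on reserves.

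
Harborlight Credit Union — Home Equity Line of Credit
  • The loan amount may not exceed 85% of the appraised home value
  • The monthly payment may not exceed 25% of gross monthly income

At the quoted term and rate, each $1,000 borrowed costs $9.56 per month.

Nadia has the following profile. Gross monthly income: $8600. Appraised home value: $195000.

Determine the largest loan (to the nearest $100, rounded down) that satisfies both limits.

Payment cap: 25% × $8,600 = $2,150/month.
At $9.56 per $1,000, that supports 2,150/9.56 × 1,000 ≈ $224,895 → $224,800.
LTV cap: 85% × $195,000 = $165,750 → $165,700.
Binding constraint: loan-to-value.

$165,700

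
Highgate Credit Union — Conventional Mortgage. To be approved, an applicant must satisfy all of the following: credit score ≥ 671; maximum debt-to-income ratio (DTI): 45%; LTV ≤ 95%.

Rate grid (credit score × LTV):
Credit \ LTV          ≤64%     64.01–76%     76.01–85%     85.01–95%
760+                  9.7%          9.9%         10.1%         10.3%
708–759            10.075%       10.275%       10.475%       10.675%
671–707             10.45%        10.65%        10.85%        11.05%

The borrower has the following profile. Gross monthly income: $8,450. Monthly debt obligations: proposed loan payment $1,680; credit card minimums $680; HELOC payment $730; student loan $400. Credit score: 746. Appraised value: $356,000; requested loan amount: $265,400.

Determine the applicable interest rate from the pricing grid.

Credit score 746 ≥ 671; Total monthly debts = (1,680 + 680 + 730 + 400) = 3,490. Debt-to-income = 3,490/8,450 = 41.3% — meets 45% limit
LTV = 265,400/356,000 = 74.6% ≤ 95%
Credit 746 → row 708–759; LTV 74.6% → column 64.01–76%. Grid cell → 10.275%.

10.275%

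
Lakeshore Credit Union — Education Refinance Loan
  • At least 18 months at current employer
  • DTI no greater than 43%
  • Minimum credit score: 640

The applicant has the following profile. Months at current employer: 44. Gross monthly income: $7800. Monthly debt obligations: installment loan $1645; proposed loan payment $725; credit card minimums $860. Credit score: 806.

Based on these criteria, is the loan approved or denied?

Approved

Employment 44 ≥ 18 months
Total monthly debts = (1,645 + 725 + 860) = 3,230. Debt-to-income = 3,230/7,800 = 41.4% — meets 43% limit
Credit score 806 ≥ 640 (meets)
All criteria satisfied.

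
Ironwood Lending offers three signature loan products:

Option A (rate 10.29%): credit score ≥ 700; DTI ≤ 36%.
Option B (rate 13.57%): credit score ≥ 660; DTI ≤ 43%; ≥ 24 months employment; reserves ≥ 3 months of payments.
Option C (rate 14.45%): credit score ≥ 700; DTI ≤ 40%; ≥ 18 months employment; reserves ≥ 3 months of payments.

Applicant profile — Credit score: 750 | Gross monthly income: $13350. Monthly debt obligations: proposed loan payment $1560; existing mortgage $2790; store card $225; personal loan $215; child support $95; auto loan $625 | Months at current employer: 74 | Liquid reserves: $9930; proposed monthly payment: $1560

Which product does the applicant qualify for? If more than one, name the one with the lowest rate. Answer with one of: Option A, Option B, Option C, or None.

Option B

Total debts = (1,560 + 2,790 + 225 + 215 + 95 + 625) = 5,510; DTI = 5,510/13,350 = 41.3%.
Reserves = 9,930/1,560 = 6.4 months.
Option A: score 750 ≥ 700; DTI 41.3% > 36% → does not qualify.
Option B: score 750 ≥ 660; DTI 41.3% ≤ 43%; employment 74 ≥ 24 mo; reserves 6.4 ≥ 3 mo → qualifies.
Option C: score 750 ≥ 700; DTI 41.3% > 40%; employment 74 ≥ 18 mo; reserves 6.4 ≥ 3 mo → does not qualify.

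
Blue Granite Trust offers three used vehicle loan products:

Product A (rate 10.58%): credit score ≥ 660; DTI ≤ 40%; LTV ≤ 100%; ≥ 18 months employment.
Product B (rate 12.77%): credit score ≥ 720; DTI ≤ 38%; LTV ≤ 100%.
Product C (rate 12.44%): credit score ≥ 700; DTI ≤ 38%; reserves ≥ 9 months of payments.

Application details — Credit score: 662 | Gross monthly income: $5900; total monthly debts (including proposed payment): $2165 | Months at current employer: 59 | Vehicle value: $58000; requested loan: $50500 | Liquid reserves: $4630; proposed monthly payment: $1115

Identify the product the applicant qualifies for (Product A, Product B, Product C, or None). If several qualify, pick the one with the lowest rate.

Product A

DTI = 2,165/5,900 = 36.7%.
LTV = 50,500/58,000 = 87.1%.
Reserves = 4,630/1,115 = 4.2 months.
Product A: score 662 ≥ 660; DTI 36.7% ≤ 40%; LTV 87.1% ≤ 100%; employment 59 ≥ 18 mo → qualifies.
Product B: score 662 < 720; DTI 36.7% ≤ 38%; LTV 87.1% ≤ 100% → does not qualify.
Product C: score 662 < 700; DTI 36.7% ≤ 38%; reserves 4.2 < 9 mo → does not qualify.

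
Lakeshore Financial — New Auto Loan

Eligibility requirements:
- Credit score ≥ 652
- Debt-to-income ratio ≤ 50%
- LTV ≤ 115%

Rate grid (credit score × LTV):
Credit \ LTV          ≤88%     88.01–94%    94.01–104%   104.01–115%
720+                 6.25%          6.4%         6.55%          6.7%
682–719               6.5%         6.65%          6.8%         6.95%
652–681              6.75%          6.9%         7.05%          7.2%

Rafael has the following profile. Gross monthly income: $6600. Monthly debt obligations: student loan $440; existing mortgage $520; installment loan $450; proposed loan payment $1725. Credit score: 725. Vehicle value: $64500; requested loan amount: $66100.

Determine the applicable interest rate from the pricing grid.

6.55%

Credit score 725 ≥ 652; Total monthly debts = (440 + 520 + 450 + 1,725) = 3,135. DTI: 3,135 ÷ 6,600 = 47.5%, within the 50% cap
LTV = 66,100/64,500 = 102.5% ≤ 115%
Score 725 is in the 720+ band; LTV 102.5% is in the 94.01–104% band → 6.55%.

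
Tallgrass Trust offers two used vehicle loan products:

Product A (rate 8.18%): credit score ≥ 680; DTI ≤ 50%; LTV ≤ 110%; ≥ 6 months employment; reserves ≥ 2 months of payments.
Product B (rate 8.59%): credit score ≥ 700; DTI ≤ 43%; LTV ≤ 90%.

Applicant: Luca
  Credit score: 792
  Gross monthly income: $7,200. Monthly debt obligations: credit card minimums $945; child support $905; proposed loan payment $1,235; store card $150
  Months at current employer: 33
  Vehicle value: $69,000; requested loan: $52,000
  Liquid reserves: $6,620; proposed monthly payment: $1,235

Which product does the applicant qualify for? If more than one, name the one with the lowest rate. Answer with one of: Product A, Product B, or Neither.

Total debts = (945 + 905 + 1,235 + 150) = 3,235; DTI = 3,235/7,200 = 44.9%.
LTV = 52,000/69,000 = 75.4%.
Reserves = 6,620/1,235 = 5.4 months.
Product A: score 792 ≥ 680; DTI 44.9% ≤ 50%; LTV 75.4% ≤ 110%; employment 33 ≥ 6 mo; reserves 5.4 ≥ 2 mo → qualifies.
Product B: score 792 ≥ 700; DTI 44.9% > 43%; LTV 75.4% ≤ 90% → does not qualify.

Product A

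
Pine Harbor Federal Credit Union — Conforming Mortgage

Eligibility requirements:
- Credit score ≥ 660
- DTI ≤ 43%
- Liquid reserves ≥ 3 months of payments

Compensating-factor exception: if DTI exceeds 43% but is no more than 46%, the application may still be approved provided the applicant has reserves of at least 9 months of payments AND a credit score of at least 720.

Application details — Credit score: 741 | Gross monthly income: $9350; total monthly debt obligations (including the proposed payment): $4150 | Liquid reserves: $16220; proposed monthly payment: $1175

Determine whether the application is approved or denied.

Credit score 741 ≥ 660 (meets base)
DTI = 4,150/9,350 = 44.4% > 43% — standard DTI limit exceeded.
Reserves = 16,220/1,175 = 13.8 months ≥ 3
44.4% falls in the override range (43%–46%), so the compensating-factor test applies.
Override check — reserves: 13.8 mo (ok); score: 741 (ok).
Both override conditions satisfied; DTI exception granted.

Approved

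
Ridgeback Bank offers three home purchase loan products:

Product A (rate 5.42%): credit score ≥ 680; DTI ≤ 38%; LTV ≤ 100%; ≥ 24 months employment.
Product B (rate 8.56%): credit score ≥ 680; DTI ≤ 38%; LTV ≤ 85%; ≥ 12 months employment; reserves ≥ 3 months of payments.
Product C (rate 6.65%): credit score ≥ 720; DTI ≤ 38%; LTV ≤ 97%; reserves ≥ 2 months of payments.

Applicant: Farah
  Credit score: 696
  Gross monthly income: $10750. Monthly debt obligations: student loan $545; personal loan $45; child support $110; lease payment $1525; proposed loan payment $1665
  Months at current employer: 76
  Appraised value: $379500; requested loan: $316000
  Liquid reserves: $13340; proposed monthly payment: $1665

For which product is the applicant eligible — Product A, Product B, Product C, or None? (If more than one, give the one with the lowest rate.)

Total debts = (545 + 45 + 110 + 1,525 + 1,665) = 3,890; DTI = 3,890/10,750 = 36.2%.
LTV = 316,000/379,500 = 83.3%.
Reserves = 13,340/1,665 = 8.0 months.
Product A: score 696 ≥ 680; DTI 36.2% ≤ 38%; LTV 83.3% ≤ 100%; employment 76 ≥ 24 mo → qualifies.
Product B: score 696 ≥ 680; DTI 36.2% ≤ 38%; LTV 83.3% ≤ 85%; employment 76 ≥ 12 mo; reserves 8.0 ≥ 3 mo → qualifies.
Product C: score 696 < 720; DTI 36.2% ≤ 38%; LTV 83.3% ≤ 97%; reserves 8.0 ≥ 2 mo → does not qualify.
Qualifying: Product A, Product B. Lowest rate is 5.42% → Product A.

Product A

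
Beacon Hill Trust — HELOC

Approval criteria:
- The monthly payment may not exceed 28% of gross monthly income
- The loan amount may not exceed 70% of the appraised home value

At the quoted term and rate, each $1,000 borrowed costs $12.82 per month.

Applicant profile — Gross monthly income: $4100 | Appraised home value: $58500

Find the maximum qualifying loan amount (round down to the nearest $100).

$40,900

Payment cap: 28% × $4,100 = $1,148/month.
At $12.82 per $1,000, that supports 1,148/12.82 × 1,000 ≈ $89,547 → $89,500.
LTV cap: 70% × $58,500 = $40,950 → $40,900.
Binding constraint: loan-to-value.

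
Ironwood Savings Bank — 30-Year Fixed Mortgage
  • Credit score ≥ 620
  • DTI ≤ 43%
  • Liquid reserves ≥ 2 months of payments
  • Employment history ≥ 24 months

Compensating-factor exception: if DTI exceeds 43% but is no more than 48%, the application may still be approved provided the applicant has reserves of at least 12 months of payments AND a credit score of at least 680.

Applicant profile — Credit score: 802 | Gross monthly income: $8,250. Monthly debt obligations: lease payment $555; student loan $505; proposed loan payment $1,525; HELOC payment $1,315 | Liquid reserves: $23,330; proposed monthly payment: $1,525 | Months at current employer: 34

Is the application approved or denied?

Credit score 802 ≥ 620 (meets base)
Total debts = (555 + 505 + 1,525 + 1,315) = 3,900. DTI: 3,900 ÷ 8,250 = 47.3%, over the 43% base limit.
Reserves: 23,330 ÷ 1,525 = 15.3 months (meets 2-month minimum)
Employment 34 ≥ 24 months
DTI 47.3% is within the 43%–48% exception band; checking compensating factors.
Override check — reserves: 15.3 mo (ok); score: 802 (ok).
Both compensating conditions met → exception applies.

Approved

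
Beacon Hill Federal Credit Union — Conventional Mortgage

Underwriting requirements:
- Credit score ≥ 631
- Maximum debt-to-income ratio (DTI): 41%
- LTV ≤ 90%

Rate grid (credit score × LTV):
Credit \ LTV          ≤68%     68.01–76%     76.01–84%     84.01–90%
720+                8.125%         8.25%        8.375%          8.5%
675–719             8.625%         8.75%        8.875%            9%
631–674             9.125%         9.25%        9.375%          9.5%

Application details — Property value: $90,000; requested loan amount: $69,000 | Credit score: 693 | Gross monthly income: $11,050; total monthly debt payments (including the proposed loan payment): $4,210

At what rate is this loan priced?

8.875%

Credit score 693 ≥ 631; DTI = 4,210/11,050 = 38.1% ≤ 41%
LTV: 69,000 ÷ 90,000 = 76.7%, within 90% cap
Row: 693 falls in 675–719. Column: 76.7% falls in 76.01–84%. Rate = 8.875%.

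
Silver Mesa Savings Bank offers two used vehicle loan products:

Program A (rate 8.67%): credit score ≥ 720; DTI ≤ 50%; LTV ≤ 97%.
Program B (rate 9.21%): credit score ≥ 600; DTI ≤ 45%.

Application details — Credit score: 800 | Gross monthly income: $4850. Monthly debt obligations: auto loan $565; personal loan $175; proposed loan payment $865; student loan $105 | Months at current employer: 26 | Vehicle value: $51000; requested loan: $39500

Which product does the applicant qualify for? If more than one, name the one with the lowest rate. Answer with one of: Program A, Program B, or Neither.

Program A

Total debts = (565 + 175 + 865 + 105) = 1,710; DTI = 1,710/4,850 = 35.3%.
LTV = 39,500/51,000 = 77.5%.
Program A: score 800 ≥ 720; DTI 35.3% ≤ 50%; LTV 77.5% ≤ 97% → qualifies.
Program B: score 800 ≥ 600; DTI 35.3% ≤ 45% → qualifies.
Qualifying: Program A, Program B. Lowest rate is 8.67% → Program A.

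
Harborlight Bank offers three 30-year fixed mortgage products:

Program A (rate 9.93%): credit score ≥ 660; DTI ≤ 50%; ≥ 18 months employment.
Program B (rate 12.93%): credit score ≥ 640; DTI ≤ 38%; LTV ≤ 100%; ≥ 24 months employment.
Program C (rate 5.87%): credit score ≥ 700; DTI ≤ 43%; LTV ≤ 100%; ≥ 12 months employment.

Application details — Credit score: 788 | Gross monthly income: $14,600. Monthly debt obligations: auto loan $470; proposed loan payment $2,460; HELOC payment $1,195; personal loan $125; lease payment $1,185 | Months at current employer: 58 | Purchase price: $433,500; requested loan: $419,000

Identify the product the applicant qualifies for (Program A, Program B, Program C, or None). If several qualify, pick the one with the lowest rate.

Total debts = (470 + 2,460 + 1,195 + 125 + 1,185) = 5,435; DTI = 5,435/14,600 = 37.2%.
LTV = 419,000/433,500 = 96.7%.
Program A: score 788 ≥ 660; DTI 37.2% ≤ 50%; employment 58 ≥ 18 mo → qualifies.
Program B: score 788 ≥ 640; DTI 37.2% ≤ 38%; LTV 96.7% ≤ 100%; employment 58 ≥ 24 mo → qualifies.
Program C: score 788 ≥ 700; DTI 37.2% ≤ 43%; LTV 96.7% ≤ 100%; employment 58 ≥ 12 mo → qualifies.
Qualifying: Program A, Program B, Program C. Lowest rate is 5.87% → Program C.

Program C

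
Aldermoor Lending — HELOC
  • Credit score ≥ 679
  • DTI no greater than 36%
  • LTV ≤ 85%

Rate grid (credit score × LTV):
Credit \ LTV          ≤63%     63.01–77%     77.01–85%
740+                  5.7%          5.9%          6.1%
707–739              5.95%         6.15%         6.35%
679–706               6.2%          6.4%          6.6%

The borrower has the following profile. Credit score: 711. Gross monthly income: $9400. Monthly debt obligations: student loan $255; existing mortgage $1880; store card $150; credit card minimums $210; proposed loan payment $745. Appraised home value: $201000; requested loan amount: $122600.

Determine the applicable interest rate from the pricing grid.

Credit score 711 ≥ 679; Total monthly debts = (255 + 1,880 + 150 + 210 + 745) = 3,240. DTI = 3,240/9,400 = 34.5% ≤ 36%
LTV = 122,600/201,000 = 61% ≤ 85%
Credit 711 → row 707–739; LTV 61% → column ≤63%. Grid cell → 5.95%.

5.95%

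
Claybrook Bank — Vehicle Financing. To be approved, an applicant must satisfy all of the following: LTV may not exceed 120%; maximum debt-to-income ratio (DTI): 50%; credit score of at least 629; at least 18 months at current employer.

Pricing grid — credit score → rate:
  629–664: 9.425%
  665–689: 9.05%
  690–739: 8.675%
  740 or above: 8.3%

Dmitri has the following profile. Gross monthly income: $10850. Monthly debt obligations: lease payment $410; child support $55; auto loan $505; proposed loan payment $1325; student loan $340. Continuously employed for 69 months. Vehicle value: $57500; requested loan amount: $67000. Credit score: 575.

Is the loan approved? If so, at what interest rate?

Denied

Credit score 575 < 629 (below minimum)
Employment 69 ≥ 18 months
Total monthly debts = (410 + 55 + 505 + 1,325 + 340) = 2,635. DTI: 2,635 ÷ 10,850 = 24.3%, within the 50% cap
LTV: 67,000 ÷ 57,500 = 116.5%, within 120% cap
Not all requirements met → denied.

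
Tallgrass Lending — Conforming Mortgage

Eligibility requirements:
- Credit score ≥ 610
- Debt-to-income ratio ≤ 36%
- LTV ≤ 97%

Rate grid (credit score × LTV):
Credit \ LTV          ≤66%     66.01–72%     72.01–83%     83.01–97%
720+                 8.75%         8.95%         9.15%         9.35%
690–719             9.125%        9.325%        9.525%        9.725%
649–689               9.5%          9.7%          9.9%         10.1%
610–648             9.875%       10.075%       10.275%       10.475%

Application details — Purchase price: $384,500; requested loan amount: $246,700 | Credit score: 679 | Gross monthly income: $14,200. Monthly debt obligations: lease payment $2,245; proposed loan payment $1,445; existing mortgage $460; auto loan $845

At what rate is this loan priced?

9.5%

Credit score 679 ≥ 610; Total monthly debts = (2,245 + 1,445 + 460 + 845) = 4,995. DTI = 4,995/14,200 = 35.2% ≤ 36%
Loan-to-value = 246,700/384,500 = 64.2% — pass (97% max)
Credit 679 → row 649–689; LTV 64.2% → column ≤66%. Grid cell → 9.5%.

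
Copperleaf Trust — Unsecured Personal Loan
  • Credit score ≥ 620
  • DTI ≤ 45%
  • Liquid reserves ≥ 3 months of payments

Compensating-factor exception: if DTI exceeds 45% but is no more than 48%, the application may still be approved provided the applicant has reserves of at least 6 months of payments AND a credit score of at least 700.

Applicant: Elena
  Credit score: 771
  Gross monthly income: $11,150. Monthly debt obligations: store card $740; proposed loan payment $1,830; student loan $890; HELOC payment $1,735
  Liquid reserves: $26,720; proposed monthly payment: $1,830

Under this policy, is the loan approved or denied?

Credit score 771 ≥ 620 (meets base)
Total debts = (740 + 1,830 + 890 + 1,735) = 5,195. DTI: 5,195 ÷ 11,150 = 46.6%, over the 45% base limit.
Reserves: 26,720 ÷ 1,830 = 14.6 months (meets 3-month minimum)
DTI 46.6% is within the 45%–48% exception band; checking compensating factors.
Reserves 14.6 ≥ 6 months; credit score 771 ≥ 700.
Both override conditions satisfied; DTI exception granted.

Approved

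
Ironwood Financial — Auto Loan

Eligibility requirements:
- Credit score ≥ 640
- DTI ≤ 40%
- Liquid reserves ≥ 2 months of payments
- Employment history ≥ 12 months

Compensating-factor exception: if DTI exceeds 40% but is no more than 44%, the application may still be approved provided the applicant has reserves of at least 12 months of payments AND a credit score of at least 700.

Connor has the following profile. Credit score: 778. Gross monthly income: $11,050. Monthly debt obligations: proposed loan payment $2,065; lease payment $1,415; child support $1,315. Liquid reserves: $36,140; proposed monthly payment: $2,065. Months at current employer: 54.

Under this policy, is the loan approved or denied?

Approved

Credit score 778 ≥ 640 (meets base)
Total debts = (2,065 + 1,415 + 1,315) = 4,795. DTI = 4,795/11,050 = 43.4% > 40% — standard DTI limit exceeded.
Reserves = 36,140/2,065 = 17.5 months ≥ 2
Employment 54 ≥ 12 months
DTI 43.4% is within the 40%–44% exception band; checking compensating factors.
Override check — reserves: 17.5 mo (ok); score: 778 (ok).
Both override conditions satisfied; DTI exception granted.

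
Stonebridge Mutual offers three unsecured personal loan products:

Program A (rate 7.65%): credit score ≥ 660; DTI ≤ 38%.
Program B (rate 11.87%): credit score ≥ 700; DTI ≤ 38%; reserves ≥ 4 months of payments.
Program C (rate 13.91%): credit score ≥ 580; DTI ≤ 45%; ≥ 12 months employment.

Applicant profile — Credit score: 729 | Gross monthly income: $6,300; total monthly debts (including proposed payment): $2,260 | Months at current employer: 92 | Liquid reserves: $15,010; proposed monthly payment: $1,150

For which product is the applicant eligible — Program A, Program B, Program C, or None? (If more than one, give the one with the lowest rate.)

DTI = 2,260/6,300 = 35.9%.
Reserves = 15,010/1,150 = 13.1 months.
Program A: score 729 ≥ 660; DTI 35.9% ≤ 38% → qualifies.
Program B: score 729 ≥ 700; DTI 35.9% ≤ 38%; reserves 13.1 ≥ 4 mo → qualifies.
Program C: score 729 ≥ 580; DTI 35.9% ≤ 45%; employment 92 ≥ 12 mo → qualifies.
Qualifying: Program A, Program B, Program C. Lowest rate is 7.65% → Program A.

Program A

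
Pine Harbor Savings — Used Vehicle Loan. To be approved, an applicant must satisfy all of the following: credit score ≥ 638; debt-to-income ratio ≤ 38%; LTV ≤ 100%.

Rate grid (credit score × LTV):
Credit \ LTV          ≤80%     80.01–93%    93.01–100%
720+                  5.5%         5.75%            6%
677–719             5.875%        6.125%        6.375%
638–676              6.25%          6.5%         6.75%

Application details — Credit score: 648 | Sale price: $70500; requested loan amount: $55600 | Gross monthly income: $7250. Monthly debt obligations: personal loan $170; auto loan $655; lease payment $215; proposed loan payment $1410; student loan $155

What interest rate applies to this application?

6.25%

Credit score 648 ≥ 638; Total monthly debts = (170 + 655 + 215 + 1,410 + 155) = 2,605. DTI: 2,605 ÷ 7,250 = 35.9%, within the 38% cap
LTV = 55,600/70,500 = 78.9% ≤ 100%
Row: 648 falls in 638–676. Column: 78.9% falls in ≤80%. Rate = 6.25%.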